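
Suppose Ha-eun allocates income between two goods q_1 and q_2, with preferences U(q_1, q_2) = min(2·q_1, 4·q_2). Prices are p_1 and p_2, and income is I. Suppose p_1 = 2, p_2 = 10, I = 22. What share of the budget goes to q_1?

share on q_1 = 0.2857

Leontief preferences: the optimum is at the kink where q_1/4 = q_2/2, i.e. q_2 = (1/2)·q_1.
Budget: p_1·q_1 + p_2·(1/2)·q_1 = I, so (4·p_1 + 2·p_2)·q_1 = 4·I.
Demand: q_1*(p_1,p_2,I) = 4·I/(4·p_1 + 2·p_2), q_2* = 2·I/(4·p_1 + 2·p_2).
Here 4·2 + 2·10 = 28, giving q_1* = 3.1429 and q_2* = 1.5714.
Expenditure on q_1: 2·3.1429 = 6.2857; share = 0.2857.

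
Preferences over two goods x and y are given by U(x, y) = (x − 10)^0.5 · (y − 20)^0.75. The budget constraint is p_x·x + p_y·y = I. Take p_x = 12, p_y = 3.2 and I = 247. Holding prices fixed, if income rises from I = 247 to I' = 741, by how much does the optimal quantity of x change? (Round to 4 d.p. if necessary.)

Δx* = 16.4667

After buying the subsistence bundle (10, 20), a share 0.4 of the remaining income goes to x: x* = 10 + 0.4·(I − 10p_x − 20p_y)/p_x.
Discretionary income = 247 − 10·12 − 20·3.2 = 63; x* = 10 + 0.4·63/12 = 12.1.
At I' = 741: x* = 28.5667. Change: 28.5667 − 12.1 = 16.4667.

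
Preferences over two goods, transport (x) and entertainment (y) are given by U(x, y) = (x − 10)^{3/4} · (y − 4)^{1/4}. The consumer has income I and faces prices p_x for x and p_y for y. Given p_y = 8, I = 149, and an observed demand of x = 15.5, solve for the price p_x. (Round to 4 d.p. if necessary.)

p_x = 6.75

This is Cobb-Douglas in (x−10, y−4): tangency gives 0.75·p_y·(y−4) = 0.25·p_x·(x−10).
Substituting into the budget: x* = 10 + 0.75·(I − 10·p_x − 4·p_y)/p_x, and y* = 4 + 0.25·(…)/p_y.
Set x* = 15.5 in the demand function and solve for p_x: p_x = 6.75.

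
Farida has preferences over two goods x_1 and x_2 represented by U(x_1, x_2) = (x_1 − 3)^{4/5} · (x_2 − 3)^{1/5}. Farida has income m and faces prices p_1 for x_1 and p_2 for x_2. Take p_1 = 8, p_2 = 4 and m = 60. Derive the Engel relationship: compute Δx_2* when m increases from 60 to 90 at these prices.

Δx_2* = 1.5

MRS = 4·(x_2−3)/(x_1−3). Tangency with p_1/p_2 gives x_2−3 = (1/4)·(p_1/p_2)·(x_1−3).
After buying the subsistence bundle (3, 3), a share 0.8 of the remaining income goes to x_1: x_1* = 3 + 0.8·(m − 3p_1 − 3p_2)/p_1.
Discretionary income = 60 − 3·8 − 3·4 = 24; x_2* = 3 + 0.2·24/4 = 4.2.
At m' = 90: x_2* = 5.7. Change: 5.7 − 4.2 = 1.5.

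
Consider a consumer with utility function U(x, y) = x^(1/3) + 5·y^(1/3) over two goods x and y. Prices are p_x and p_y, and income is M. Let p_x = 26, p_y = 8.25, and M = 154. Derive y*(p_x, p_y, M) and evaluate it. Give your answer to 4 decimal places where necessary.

MRS = MU_x/MU_y = (1/5)·(y/x)^(2/3). Set equal to p_x/p_y.
Solve for the ratio: y/x = [5·p_x/p_y]^(1.5).
With the ratio pinned down, the budget gives x* = M/(p_x + p_y·(y/x)) and y* = (y/x)·x*.
Numerically y/x = 62.550978, so x* = 154/(26 + 8.25·62.550978) = 0.2841 and y* = 62.550978·0.2841 = 17.7713.

y* = 17.7713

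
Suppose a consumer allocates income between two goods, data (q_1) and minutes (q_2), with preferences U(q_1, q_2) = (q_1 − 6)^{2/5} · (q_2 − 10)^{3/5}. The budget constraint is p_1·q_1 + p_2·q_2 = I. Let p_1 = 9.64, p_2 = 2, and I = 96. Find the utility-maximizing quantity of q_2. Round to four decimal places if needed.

q_2* = 15.448

Substituting into the budget: q_1* = 6 + 0.4·(I − 6·p_1 − 10·p_2)/p_1, and q_2* = 10 + 0.6·(…)/p_2.
Discretionary income = 96 − 6·9.64 − 10·2 = 18.16; q_2* = 10 + 0.6·18.16/2 = 15.448.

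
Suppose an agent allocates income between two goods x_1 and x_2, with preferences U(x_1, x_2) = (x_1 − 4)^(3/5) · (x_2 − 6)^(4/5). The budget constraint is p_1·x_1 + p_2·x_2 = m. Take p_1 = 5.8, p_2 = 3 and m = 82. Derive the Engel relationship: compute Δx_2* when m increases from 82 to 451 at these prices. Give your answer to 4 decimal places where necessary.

This is Cobb-Douglas in (x_1−4, x_2−6): tangency gives 0.6·p_2·(x_2−6) = 0.8·p_1·(x_1−4).
After buying the subsistence bundle (4, 6), a share 3/7 of the remaining income goes to x_1: x_1* = 4 + 3/7·(m − 4p_1 − 6p_2)/p_1.
Discretionary income = 82 − 4·5.8 − 6·3 = 40.8; x_2* = 6 + 4/7·40.8/3 = 13.7714.
At m' = 451: x_2* = 84.0571. Change: 84.0571 − 13.7714 = 70.2857.

Δx_2* = 70.2857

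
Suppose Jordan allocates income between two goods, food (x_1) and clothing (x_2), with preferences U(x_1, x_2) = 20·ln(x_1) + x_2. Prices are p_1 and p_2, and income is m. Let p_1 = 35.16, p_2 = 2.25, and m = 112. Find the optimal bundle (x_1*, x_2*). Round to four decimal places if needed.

x_1* = 1.2799, x_2* = 29.7778

MU_x_1 = 20/x_1, MU_x_2 = 1. Tangency: 20/x_1 = p_1/p_2.
So x_1*(p_1,p_2) = 20·p_2/p_1, independent of income; and x_2* = (m − 20·p_2)/p_2.
At the given prices: x_1* = 20·2.25/35.16 = 1.2799, and x_2* = 29.7778.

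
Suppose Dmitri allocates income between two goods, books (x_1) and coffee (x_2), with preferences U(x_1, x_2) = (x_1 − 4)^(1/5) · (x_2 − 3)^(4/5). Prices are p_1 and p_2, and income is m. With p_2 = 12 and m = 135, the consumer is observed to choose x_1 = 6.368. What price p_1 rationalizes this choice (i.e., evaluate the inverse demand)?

This is Cobb-Douglas in (x_1−4, x_2−3): tangency gives 0.2·p_2·(x_2−3) = 0.8·p_1·(x_1−4).
Substituting into the budget: x_1* = 4 + 0.2·(m − 4·p_1 − 3·p_2)/p_1, and x_2* = 3 + 0.8·(…)/p_2.
Set x_1* = 6.368 in the demand function and solve for p_1: p_1 = 6.25.

p_1 = 6.25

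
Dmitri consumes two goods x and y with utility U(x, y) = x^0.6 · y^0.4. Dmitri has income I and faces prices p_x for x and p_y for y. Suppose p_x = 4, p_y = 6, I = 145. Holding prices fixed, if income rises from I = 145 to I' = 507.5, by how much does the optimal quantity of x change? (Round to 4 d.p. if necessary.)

Δx* = 54.375

At p_x=4, p_y=6, I=145: x* = 0.6·145/4 = 21.75.
At I' = 507.5: x* = 76.125. Change: 76.125 − 21.75 = 54.375.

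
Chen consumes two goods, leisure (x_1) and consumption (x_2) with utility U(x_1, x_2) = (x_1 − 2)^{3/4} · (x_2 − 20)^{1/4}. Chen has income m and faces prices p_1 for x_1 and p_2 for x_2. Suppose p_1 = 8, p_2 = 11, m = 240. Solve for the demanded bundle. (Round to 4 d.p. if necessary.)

x_1* = 2.375, x_2* = 20.0909

MRS = 3·(x_2−20)/(x_1−2). Tangency with p_1/p_2 gives x_2−20 = (1/3)·(p_1/p_2)·(x_1−2).
Substituting into the budget: x_1* = 2 + 0.75·(m − 2·p_1 − 20·p_2)/p_1, and x_2* = 20 + 0.25·(…)/p_2.
Discretionary income = 240 − 2·8 − 20·11 = 4; x_1* = 2 + 0.75·4/8 = 2.375; x_2* = 20 + 0.25·4/11 = 20.0909.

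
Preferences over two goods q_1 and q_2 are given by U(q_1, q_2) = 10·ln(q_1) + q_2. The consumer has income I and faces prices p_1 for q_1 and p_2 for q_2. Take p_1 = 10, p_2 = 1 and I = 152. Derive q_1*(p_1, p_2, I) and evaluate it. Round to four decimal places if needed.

Set MRS = p_1/p_2: (10/q_1)/1 = p_1/p_2.
So q_1*(p_1,p_2) = 10·p_2/p_1, independent of income; and q_2* = (I − 10·p_2)/p_2.
At the given prices: q_1* = 10·1/10 = 1.

q_1* = 1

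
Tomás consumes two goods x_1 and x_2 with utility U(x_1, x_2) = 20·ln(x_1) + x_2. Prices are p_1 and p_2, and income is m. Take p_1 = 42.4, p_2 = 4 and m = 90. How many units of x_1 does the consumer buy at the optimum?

x_1* = 1.8868

MU_x_1 = 20/x_1, MU_x_2 = 1. Tangency: 20/x_1 = p_1/p_2.
So x_1*(p_1,p_2) = 20·p_2/p_1, independent of income; and x_2* = (m − 20·p_2)/p_2.
At the given prices: x_1* = 20·4/42.4 = 1.8868.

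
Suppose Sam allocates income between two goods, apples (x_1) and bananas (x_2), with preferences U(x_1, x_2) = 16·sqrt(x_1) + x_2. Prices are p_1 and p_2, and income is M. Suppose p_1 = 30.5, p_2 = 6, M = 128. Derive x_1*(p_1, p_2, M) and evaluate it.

x_1* = 2.4768

Utility is quasi-linear in x_2; the FOC for x_1 is 8/√x_1 = p_1/p_2.
Solve: √x_1 = 8·p_2/p_1, so x_1*(p_1,p_2) = (8·p_2/p_1)², and x_2* = (M − p_1·x_1*)/p_2.
Plugging in: x_1* = (8·6/30.5)² = 2.4768.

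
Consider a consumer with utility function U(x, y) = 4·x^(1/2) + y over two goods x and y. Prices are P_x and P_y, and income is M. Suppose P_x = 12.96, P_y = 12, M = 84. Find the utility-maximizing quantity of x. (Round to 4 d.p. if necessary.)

Solve: √x = 2·P_y/P_x, so x*(P_x,P_y) = (2·P_y/P_x)², and y* = (M − P_x·x*)/P_y.
Plugging in: x* = (2·12/12.96)² = 3.4294.

x* = 3.4294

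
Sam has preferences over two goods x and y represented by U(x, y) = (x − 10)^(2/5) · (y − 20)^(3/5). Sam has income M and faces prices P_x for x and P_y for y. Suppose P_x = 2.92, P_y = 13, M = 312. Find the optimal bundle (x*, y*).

x* = 13.1233, y* = 21.0523

This is Cobb-Douglas in (x−10, y−20): tangency gives 0.4·P_y·(y−20) = 0.6·P_x·(x−10).
Substituting into the budget: x* = 10 + 0.4·(M − 10·P_x − 20·P_y)/P_x, and y* = 20 + 0.6·(…)/P_y.
Discretionary income = 312 − 10·2.92 − 20·13 = 22.8; x* = 10 + 0.4·22.8/2.92 = 13.1233; y* = 20 + 0.6·22.8/13 = 21.0523.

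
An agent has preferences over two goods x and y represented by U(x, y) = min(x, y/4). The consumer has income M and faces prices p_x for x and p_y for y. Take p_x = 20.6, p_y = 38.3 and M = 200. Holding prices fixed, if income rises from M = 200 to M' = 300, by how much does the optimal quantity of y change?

With perfect complements, no substitution: consume in ratio x:y = 1:4.
Budget: p_x·x + p_y·4·x = M, so (p_x + 4·p_y)·x = M.
Demand: x*(p_x,p_y,M) = M/(p_x + 4·p_y), y* = 4·M/(p_x + 4·p_y).
Here 20.6 + 4·38.3 = 173.8, giving y* = 4.603.
At M' = 300: y* = 6.9045. Change: 6.9045 − 4.603 = 2.3015.

Δy* = 2.3015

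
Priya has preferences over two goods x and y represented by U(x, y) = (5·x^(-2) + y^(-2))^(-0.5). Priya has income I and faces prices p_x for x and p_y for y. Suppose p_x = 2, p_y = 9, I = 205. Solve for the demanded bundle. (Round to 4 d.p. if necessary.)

x* = 39.5144, y* = 13.9968

Substitute y = (y/x)·x into the budget: x* = I/(p_x + p_y·(y/x)).
Numerically y/x = 0.35422, so x* = 205/(2 + 9·0.35422) = 39.5144 and y* = 0.35422·39.5144 = 13.9968.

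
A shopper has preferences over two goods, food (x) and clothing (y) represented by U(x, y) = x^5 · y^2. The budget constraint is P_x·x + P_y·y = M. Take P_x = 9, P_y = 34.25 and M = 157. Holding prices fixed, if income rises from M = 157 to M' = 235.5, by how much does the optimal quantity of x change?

Δx* = 6.2302

MU_x/MU_y = (5·y)/(2·x); tangency sets this equal to P_x/P_y.
Rearranging, P_y·y = (2/5)·P_x·x. Substituting into the budget gives P_x·x·(1 + (2/5)) = M.
Demand: x*(P_x,P_y,M) = 5/7·M/P_x and y* = 2/7·M/P_y.
At P_x=9, P_y=34.25, M=157: x* = 5/7·157/9 = 12.4603.
At M' = 235.5: x* = 18.6905. Change: 18.6905 − 12.4603 = 6.2302.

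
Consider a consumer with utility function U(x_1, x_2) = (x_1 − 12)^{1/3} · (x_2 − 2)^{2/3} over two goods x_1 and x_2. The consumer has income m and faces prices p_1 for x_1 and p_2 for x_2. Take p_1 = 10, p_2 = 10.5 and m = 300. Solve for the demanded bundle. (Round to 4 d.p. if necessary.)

x_1* = 17.3, x_2* = 12.0952

This is Cobb-Douglas in (x_1−12, x_2−2): tangency gives 1/3·p_2·(x_2−2) = 2/3·p_1·(x_1−12).
Substituting into the budget: x_1* = 12 + 1/3·(m − 12·p_1 − 2·p_2)/p_1, and x_2* = 2 + 2/3·(…)/p_2.
Discretionary income = 300 − 12·10 − 2·10.5 = 159; x_1* = 12 + 1/3·159/10 = 17.3; x_2* = 2 + 2/3·159/10.5 = 12.0952.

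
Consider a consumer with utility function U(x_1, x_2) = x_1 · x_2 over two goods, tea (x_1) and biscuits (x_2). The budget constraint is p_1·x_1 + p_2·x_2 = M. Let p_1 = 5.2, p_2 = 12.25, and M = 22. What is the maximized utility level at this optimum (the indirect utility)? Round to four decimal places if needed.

MU_x_1/MU_x_2 = (x_2)/(x_1); tangency sets this equal to p_1/p_2.
So p_2·x_2 = p_1·x_1; combined with the budget, a share 0.5 of income goes to x_1.
Demand: x_1*(p_1,p_2,M) = 0.5·M/p_1 and x_2* = 0.5·M/p_2.
At p_1=5.2, p_2=12.25, M=22: x_1* = 0.5·22/5.2 = 2.1154, x_2* = 0.898.
Utility at the optimum: U(2.1154, 0.898) = 1.8995.

V = 1.8995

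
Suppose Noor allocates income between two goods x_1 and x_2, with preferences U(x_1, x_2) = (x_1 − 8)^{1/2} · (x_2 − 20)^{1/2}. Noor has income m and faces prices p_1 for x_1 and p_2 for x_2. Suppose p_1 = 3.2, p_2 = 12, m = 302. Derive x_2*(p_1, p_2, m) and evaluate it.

x_2* = 21.5167

After buying the subsistence bundle (8, 20), a share 0.5 of the remaining income goes to x_1: x_1* = 8 + 0.5·(m − 8p_1 − 20p_2)/p_1.
Discretionary income = 302 − 8·3.2 − 20·12 = 36.4; x_2* = 20 + 0.5·36.4/12 = 21.5167.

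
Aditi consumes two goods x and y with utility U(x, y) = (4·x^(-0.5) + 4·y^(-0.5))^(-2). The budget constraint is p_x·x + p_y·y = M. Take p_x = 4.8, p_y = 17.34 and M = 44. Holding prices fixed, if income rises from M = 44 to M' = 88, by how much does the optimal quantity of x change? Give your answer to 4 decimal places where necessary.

From the CES first-order condition, (y/x)^(1.5) = p_x/p_y.
Solve for the ratio: y/x = [p_x/p_y]^(2/3).
With the ratio pinned down, the budget gives x* = M/(p_x + p_y·(y/x)) and y* = (y/x)·x*.
Numerically y/x = 0.424745, so x* = 44/(4.8 + 17.34·0.424745) = 3.6169.
At M' = 88: x* = 7.2338. Change: 7.2338 − 3.6169 = 3.6169.

Δx* = 3.6169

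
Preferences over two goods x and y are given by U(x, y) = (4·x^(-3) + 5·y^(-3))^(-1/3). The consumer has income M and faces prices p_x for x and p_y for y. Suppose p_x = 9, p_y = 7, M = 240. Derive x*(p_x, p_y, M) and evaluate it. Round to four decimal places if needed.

x* = 14.2167

From the CES first-order condition, (4/5)·(y/x)^(4) = p_x/p_y.
Solve for the ratio: y/x = [(5/4)·p_x/p_y]^(0.25).
Substitute y = (y/x)·x into the budget: x* = M/(p_x + p_y·(y/x)).
Numerically y/x = 1.125936, so x* = 240/(9 + 7·1.125936) = 14.2167.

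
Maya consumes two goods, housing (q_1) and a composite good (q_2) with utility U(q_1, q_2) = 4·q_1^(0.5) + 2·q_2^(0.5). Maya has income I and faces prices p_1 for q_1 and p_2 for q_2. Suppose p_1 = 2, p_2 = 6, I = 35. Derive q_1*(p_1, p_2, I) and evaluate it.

q_1* = 16.1538

MU_q_1 ∝ 4·q_1^(-0.5), MU_q_2 ∝ 2·q_2^(-0.5), so MRS = 2·(q_2/q_1)^(0.5) = p_1/p_2.
Hence q_2/q_1 = ((1/2)·p_1/p_2)^(1/(0.5)), i.e. raised to the 2 power.
With the ratio pinned down, the budget gives q_1* = I/(p_1 + p_2·(q_2/q_1)) and q_2* = (q_2/q_1)·q_1*.
Numerically q_2/q_1 = 0.027778, so q_1* = 35/(2 + 6·0.027778) = 16.1538.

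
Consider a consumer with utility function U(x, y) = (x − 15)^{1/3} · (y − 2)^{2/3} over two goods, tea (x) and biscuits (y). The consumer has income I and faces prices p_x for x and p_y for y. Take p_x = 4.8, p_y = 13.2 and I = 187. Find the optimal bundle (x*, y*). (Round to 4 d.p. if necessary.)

x* = 21.1528, y* = 6.4747

Substituting into the budget: x* = 15 + 1/3·(I − 15·p_x − 2·p_y)/p_x, and y* = 2 + 2/3·(…)/p_y.
Discretionary income = 187 − 15·4.8 − 2·13.2 = 88.6; x* = 15 + 1/3·88.6/4.8 = 21.1528; y* = 2 + 2/3·88.6/13.2 = 6.4747.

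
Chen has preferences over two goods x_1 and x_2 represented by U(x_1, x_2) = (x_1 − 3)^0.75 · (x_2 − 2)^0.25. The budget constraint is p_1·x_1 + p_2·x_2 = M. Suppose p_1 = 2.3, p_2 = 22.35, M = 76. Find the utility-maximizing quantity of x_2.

x_2* = 2.2729

MRS = 3·(x_2−2)/(x_1−3). Tangency with p_1/p_2 gives x_2−2 = (1/3)·(p_1/p_2)·(x_1−3).
Substituting into the budget: x_1* = 3 + 0.75·(M − 3·p_1 − 2·p_2)/p_1, and x_2* = 2 + 0.25·(…)/p_2.
Discretionary income = 76 − 3·2.3 − 2·22.35 = 24.4; x_2* = 2 + 0.25·24.4/22.35 = 2.2729.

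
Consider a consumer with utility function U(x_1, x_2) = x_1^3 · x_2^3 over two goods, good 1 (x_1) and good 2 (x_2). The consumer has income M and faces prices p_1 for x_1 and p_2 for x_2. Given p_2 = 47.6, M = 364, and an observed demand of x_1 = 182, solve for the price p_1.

p_1 = 1

Tangency: MRS = x_2/x_1 = p_1/p_2.
Rearranging, p_2·x_2 = p_1·x_1. Substituting into the budget gives p_1·x_1·(1 + 1) = M.
Demand: x_1*(p_1,p_2,M) = 0.5·M/p_1 and x_2* = 0.5·M/p_2.
Set x_1* = 182 in the demand function and solve for p_1: p_1 = 1.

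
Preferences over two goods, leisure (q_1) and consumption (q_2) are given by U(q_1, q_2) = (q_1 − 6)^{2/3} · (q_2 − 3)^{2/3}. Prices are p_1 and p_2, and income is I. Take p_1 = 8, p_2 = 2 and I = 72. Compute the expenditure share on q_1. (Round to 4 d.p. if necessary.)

MRS = (q_2−3)/(q_1−6). Tangency with p_1/p_2 gives q_2−3 = (p_1/p_2)·(q_1−6).
After buying the subsistence bundle (6, 3), a share 0.5 of the remaining income goes to q_1: q_1* = 6 + 0.5·(I − 6p_1 − 3p_2)/p_1.
Discretionary income = 72 − 6·8 − 3·2 = 18; q_1* = 6 + 0.5·18/8 = 7.125; q_2* = 3 + 0.5·18/2 = 7.5.
Expenditure on q_1: 8·7.125 = 57; share = 0.7917.

share on q_1 = 0.7917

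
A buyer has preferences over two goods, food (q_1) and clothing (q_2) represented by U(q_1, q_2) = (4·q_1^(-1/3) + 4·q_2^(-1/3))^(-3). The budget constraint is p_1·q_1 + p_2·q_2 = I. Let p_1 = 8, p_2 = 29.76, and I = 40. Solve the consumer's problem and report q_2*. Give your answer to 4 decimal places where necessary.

q_2* = 0.7814

With the ratio pinned down, the budget gives q_1* = I/(p_1 + p_2·(q_2/q_1)) and q_2* = (q_2/q_1)·q_1*.
Numerically q_2/q_1 = 0.37333, so q_1* = 40/(8 + 29.76·0.37333) = 2.0931 and q_2* = 0.37333·2.0931 = 0.7814.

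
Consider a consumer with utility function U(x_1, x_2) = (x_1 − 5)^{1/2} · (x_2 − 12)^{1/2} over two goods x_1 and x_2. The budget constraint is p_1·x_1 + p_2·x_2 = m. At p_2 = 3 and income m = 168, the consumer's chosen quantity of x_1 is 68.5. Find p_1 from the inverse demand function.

Let x_1' = x_1−5, x_2' = x_2−12. MRS = x_2'/x_1' = p_1/p_2.
Substituting into the budget: x_1* = 5 + 0.5·(m − 5·p_1 − 12·p_2)/p_1, and x_2* = 12 + 0.5·(…)/p_2.
Set x_1* = 68.5 in the demand function and solve for p_1: p_1 = 1.

p_1 = 1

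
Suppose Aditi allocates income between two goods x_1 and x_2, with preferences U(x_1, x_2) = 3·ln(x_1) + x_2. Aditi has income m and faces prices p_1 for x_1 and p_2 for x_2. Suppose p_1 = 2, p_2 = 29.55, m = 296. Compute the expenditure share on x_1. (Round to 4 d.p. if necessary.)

Set MRS = p_1/p_2: (3/x_1)/1 = p_1/p_2.
So x_1*(p_1,p_2) = 3·p_2/p_1, independent of income; and x_2* = (m − 3·p_2)/p_2.
At the given prices: x_1* = 3·29.55/2 = 44.325, and x_2* = 7.0169.
Expenditure on x_1: 2·44.325 = 88.65; share = 0.2995.

share on x_1 = 0.2995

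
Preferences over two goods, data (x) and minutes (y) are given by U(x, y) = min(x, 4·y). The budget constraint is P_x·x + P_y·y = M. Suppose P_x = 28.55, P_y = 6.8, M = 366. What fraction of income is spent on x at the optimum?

share on x = 0.9438

Leontief preferences: the optimum is at the kink where x/4 = y/1, i.e. y = (1/4)·x.
Budget: P_x·x + P_y·(1/4)·x = M, so (4·P_x + P_y)·x = 4·M.
Demand: x*(P_x,P_y,M) = 4·M/(4·P_x + P_y), y* = M/(4·P_x + P_y).
Here 4·28.55 + 6.8 = 121, giving x* = 12.0992 and y* = 3.0248.
Expenditure on x: 28.55·12.0992 = 345.4314; share = 0.9438.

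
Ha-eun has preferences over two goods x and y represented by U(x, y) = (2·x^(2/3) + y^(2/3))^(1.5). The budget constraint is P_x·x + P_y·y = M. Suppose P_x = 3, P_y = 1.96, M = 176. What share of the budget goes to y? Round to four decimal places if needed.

share on y = 0.2265

MU_x ∝ 2·x^(-1/3), MU_y ∝ y^(-1/3), so MRS = 2·(y/x)^(1/3) = P_x/P_y.
Hence y/x = ((1/2)·P_x/P_y)^(1/(1/3)), i.e. raised to the 3 power.
Substitute y = (y/x)·x into the budget: x* = M/(P_x + P_y·(y/x)).
Numerically y/x = 0.448235, so x* = 176/(3 + 1.96·0.448235) = 45.3779 and y* = 0.448235·45.3779 = 20.34.
Expenditure on y: 1.96·20.34 = 39.8663; share = 0.2265.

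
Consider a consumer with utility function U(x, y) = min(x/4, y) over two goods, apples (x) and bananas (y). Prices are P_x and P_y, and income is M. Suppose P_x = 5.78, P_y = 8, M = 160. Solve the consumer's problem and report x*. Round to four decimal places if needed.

x* = 20.5656

Demand: x*(P_x,P_y,M) = 4·M/(4·P_x + P_y), y* = M/(4·P_x + P_y).
Here 4·5.78 + 8 = 31.12, giving x* = 20.5656.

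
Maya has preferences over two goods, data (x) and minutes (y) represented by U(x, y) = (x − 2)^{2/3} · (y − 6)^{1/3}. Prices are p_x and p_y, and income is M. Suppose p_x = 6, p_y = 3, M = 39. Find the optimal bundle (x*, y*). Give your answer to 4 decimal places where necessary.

x* = 3, y* = 7

This is Cobb-Douglas in (x−2, y−6): tangency gives 2/3·p_y·(y−6) = 1/3·p_x·(x−2).
After buying the subsistence bundle (2, 6), a share 2/3 of the remaining income goes to x: x* = 2 + 2/3·(M − 2p_x − 6p_y)/p_x.
Discretionary income = 39 − 2·6 − 6·3 = 9; x* = 2 + 2/3·9/6 = 3; y* = 6 + 1/3·9/3 = 7.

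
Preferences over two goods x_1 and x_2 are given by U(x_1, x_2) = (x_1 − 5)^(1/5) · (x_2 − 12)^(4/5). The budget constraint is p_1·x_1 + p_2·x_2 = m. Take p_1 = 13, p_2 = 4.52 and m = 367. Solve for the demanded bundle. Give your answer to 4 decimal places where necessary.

Let x_1' = x_1−5, x_2' = x_2−12. MRS = (1/4)·x_2'/x_1' = p_1/p_2.
After buying the subsistence bundle (5, 12), a share 0.2 of the remaining income goes to x_1: x_1* = 5 + 0.2·(m − 5p_1 − 12p_2)/p_1.
Discretionary income = 367 − 5·13 − 12·4.52 = 247.76; x_1* = 5 + 0.2·247.76/13 = 8.8117; x_2* = 12 + 0.8·247.76/4.52 = 55.8513.

x_1* = 8.8117, x_2* = 55.8513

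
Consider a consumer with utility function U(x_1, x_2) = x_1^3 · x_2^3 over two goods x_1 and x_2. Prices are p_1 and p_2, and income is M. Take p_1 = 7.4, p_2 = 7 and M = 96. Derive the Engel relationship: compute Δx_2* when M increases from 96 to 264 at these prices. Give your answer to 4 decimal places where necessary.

Tangency: MRS = x_2/x_1 = p_1/p_2.
Rearranging, p_2·x_2 = p_1·x_1. Substituting into the budget gives p_1·x_1·(1 + 1) = M.
Demand: x_1*(p_1,p_2,M) = 0.5·M/p_1 and x_2* = 0.5·M/p_2.
At p_1=7.4, p_2=7, M=96: x_2* = 0.5·96/7 = 6.8571.
At M' = 264: x_2* = 18.8571. Change: 18.8571 − 6.8571 = 12.

Δx_2* = 12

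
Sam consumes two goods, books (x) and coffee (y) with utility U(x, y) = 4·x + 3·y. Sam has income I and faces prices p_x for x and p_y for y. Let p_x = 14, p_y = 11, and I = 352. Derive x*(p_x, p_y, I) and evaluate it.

Linear utility — the consumer picks whichever good has higher MU/price: 4/14 = 0.2857 vs 3/11 = 0.2727.
x gives more utility per dollar, so spend all income on x: x* = I/p_x, y* = 0.
Numerically: x* = 25.1429, y* = 0.

x* = 25.1429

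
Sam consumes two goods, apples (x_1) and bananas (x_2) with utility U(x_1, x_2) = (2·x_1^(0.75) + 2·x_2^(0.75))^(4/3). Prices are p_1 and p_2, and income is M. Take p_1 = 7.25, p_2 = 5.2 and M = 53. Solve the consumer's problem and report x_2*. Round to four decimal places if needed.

x_2* = 7.4452

MU_x_1 ∝ 2·x_1^(-0.25), MU_x_2 ∝ 2·x_2^(-0.25), so MRS = (x_2/x_1)^(0.25) = p_1/p_2.
Solve for the ratio: x_2/x_1 = [p_1/p_2]^(4).
With the ratio pinned down, the budget gives x_1* = M/(p_1 + p_2·(x_2/x_1)) and x_2* = (x_2/x_1)·x_1*.
Numerically x_2/x_1 = 3.778667, so x_1* = 53/(7.25 + 5.2·3.778667) = 1.9703 and x_2* = 3.778667·1.9703 = 7.4452.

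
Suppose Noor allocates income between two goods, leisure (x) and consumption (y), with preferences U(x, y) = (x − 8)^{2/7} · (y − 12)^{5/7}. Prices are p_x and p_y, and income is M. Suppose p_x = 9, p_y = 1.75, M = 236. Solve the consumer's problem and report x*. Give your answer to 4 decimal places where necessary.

x* = 12.5397

Let x' = x−8, y' = y−12. MRS = (2/5)·y'/x' = p_x/p_y.
After buying the subsistence bundle (8, 12), a share 2/7 of the remaining income goes to x: x* = 8 + 2/7·(M − 8p_x − 12p_y)/p_x.
Discretionary income = 236 − 8·9 − 12·1.75 = 143; x* = 8 + 2/7·143/9 = 12.5397.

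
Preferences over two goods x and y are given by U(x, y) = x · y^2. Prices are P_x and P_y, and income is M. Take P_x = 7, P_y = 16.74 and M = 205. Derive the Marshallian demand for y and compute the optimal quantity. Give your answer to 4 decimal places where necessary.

MU_x/MU_y = (y)/(2·x); tangency sets this equal to P_x/P_y.
Rearranging, P_y·y = 2·P_x·x. Substituting into the budget gives P_x·x·(1 + 2) = M.
Demand: x*(P_x,P_y,M) = 1/3·M/P_x and y* = 2/3·M/P_y.
At P_x=7, P_y=16.74, M=205: y* = 2/3·205/16.74 = 8.1641.

y* = 8.1641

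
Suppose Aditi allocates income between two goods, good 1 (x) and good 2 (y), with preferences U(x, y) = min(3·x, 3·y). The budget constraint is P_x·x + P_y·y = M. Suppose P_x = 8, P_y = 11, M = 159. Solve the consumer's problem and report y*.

With perfect complements, no substitution: consume in ratio x:y = 3:3.
Budget: P_x·x + P_y·x = M, so (3·P_x + 3·P_y)·x = 3·M.
Demand: x*(P_x,P_y,M) = 3·M/(3·P_x + 3·P_y), y* = 3·M/(3·P_x + 3·P_y).
Here 3·8 + 3·11 = 57, giving y* = 8.3684.

y* = 8.3684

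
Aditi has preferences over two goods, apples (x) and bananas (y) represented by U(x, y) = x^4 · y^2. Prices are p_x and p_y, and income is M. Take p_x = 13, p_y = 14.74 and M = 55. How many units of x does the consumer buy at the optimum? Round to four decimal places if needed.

MU_x/MU_y = (4·y)/(2·x); tangency sets this equal to p_x/p_y.
Rearranging, p_y·y = (1/2)·p_x·x. Substituting into the budget gives p_x·x·(1 + (1/2)) = M.
Demand: x*(p_x,p_y,M) = 2/3·M/p_x and y* = 1/3·M/p_y.
At p_x=13, p_y=14.74, M=55: x* = 2/3·55/13 = 2.8205.

x* = 2.8205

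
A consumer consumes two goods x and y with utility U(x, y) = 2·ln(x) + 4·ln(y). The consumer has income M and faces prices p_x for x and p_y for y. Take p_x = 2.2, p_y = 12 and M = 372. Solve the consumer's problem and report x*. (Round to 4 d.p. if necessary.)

The MRS is (1/2)·y/x. Set MRS = p_x/p_y.
So 2·p_y·y = 4·p_x·x; combined with the budget, a share 1/3 of income goes to x.
Demand: x*(p_x,p_y,M) = 1/3·M/p_x and y* = 2/3·M/p_y.
At p_x=2.2, p_y=12, M=372: x* = 1/3·372/2.2 = 56.3636.

x* = 56.3636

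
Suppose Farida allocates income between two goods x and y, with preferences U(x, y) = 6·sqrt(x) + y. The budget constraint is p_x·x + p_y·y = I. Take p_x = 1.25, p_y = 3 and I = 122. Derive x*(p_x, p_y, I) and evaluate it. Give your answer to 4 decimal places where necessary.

x* = 51.84

Utility is quasi-linear in y; the FOC for x is 3/√x = p_x/p_y.
Thus x* = (3·p_y/p_x)² — independent of I — with the rest of income spent on y.
Plugging in: x* = (3·3/1.25)² = 51.84.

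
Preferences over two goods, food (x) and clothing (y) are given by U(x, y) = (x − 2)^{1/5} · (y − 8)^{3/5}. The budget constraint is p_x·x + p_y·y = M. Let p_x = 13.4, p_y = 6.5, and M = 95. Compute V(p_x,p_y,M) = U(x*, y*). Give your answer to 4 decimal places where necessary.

V = 1.1457

MRS = (1/3)·(y−8)/(x−2). Tangency with p_x/p_y gives y−8 = 3·(p_x/p_y)·(x−2).
After buying the subsistence bundle (2, 8), a share 0.25 of the remaining income goes to x: x* = 2 + 0.25·(M − 2p_x − 8p_y)/p_x.
Discretionary income = 95 − 2·13.4 − 8·6.5 = 16.2; x* = 2 + 0.25·16.2/13.4 = 2.3022; y* = 8 + 0.75·16.2/6.5 = 9.8692.
Utility at the optimum: U(2.3022, 9.8692) = 1.1457.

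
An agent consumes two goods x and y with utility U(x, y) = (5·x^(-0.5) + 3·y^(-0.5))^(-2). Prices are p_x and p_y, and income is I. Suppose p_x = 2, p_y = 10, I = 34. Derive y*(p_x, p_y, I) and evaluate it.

y* = 1.866

From the CES first-order condition, (5/3)·(y/x)^(1.5) = p_x/p_y.
Solve for the ratio: y/x = [(3/5)·p_x/p_y]^(2/3).
With the ratio pinned down, the budget gives x* = I/(p_x + p_y·(y/x)) and y* = (y/x)·x*.
Numerically y/x = 0.243288, so x* = 34/(2 + 10·0.243288) = 7.67 and y* = 0.243288·7.67 = 1.866.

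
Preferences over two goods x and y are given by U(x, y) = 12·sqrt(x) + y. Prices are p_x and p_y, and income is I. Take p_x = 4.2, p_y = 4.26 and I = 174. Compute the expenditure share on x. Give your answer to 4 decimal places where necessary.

share on x = 0.894

Utility is quasi-linear in y; the FOC for x is 6/√x = p_x/p_y.
Thus x* = (6·p_y/p_x)² — independent of I — with the rest of income spent on y.
Plugging in: x* = (6·4.26/4.2)² = 37.0359, y* = 4.3308.
Expenditure on x: 4.2·37.0359 = 155.5509; share = 0.894.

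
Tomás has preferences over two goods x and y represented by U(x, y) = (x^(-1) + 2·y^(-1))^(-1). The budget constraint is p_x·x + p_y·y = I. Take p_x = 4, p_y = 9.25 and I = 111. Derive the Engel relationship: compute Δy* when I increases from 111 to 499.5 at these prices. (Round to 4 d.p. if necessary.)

Δy* = 28.6691

MRS = MU_x/MU_y = (1/2)·(y/x)^(2). Set equal to p_x/p_y.
Solve for the ratio: y/x = [2·p_x/p_y]^(0.5).
With the ratio pinned down, the budget gives x* = I/(p_x + p_y·(y/x)) and y* = (y/x)·x*.
Numerically y/x = 0.929981, so x* = 111/(4 + 9.25·0.929981) = 8.8079 and y* = 0.929981·8.8079 = 8.1912.
At I' = 499.5: y* = 36.8603. Change: 36.8603 − 8.1912 = 28.6691.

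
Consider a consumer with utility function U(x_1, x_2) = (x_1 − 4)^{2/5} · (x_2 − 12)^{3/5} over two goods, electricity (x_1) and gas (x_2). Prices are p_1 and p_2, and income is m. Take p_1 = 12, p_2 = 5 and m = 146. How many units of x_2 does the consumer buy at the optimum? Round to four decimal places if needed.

x_2* = 16.56

This is Cobb-Douglas in (x_1−4, x_2−12): tangency gives 0.4·p_2·(x_2−12) = 0.6·p_1·(x_1−4).
After buying the subsistence bundle (4, 12), a share 0.4 of the remaining income goes to x_1: x_1* = 4 + 0.4·(m − 4p_1 − 12p_2)/p_1.
Discretionary income = 146 − 4·12 − 12·5 = 38; x_2* = 12 + 0.6·38/5 = 16.56.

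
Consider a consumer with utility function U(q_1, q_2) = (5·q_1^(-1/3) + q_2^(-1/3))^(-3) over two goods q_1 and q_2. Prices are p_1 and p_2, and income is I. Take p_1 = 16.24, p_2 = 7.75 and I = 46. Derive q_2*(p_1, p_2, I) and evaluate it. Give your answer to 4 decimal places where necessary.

MU_q_1 ∝ 5·q_1^(-4/3), MU_q_2 ∝ q_2^(-4/3), so MRS = 5·(q_2/q_1)^(4/3) = p_1/p_2.
Solve for the ratio: q_2/q_1 = [(1/5)·p_1/p_2]^(0.75).
With the ratio pinned down, the budget gives q_1* = I/(p_1 + p_2·(q_2/q_1)) and q_2* = (q_2/q_1)·q_1*.
Numerically q_2/q_1 = 0.520878, so q_1* = 46/(16.24 + 7.75·0.520878) = 2.2686 and q_2* = 0.520878·2.2686 = 1.1817.

q_2* = 1.1817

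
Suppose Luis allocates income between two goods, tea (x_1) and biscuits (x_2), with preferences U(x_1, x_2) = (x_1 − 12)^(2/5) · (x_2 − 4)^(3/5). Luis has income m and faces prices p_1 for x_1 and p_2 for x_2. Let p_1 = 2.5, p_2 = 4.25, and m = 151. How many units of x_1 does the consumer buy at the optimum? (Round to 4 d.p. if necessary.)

After buying the subsistence bundle (12, 4), a share 0.4 of the remaining income goes to x_1: x_1* = 12 + 0.4·(m − 12p_1 − 4p_2)/p_1.
Discretionary income = 151 − 12·2.5 − 4·4.25 = 104; x_1* = 12 + 0.4·104/2.5 = 28.64.

x_1* = 28.64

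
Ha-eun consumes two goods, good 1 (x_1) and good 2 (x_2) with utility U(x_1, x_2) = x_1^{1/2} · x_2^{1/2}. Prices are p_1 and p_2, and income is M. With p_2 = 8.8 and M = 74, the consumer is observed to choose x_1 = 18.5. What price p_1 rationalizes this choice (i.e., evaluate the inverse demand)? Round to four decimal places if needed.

The MRS is x_2/x_1. Set MRS = p_1/p_2.
Rearranging, p_2·x_2 = p_1·x_1. Substituting into the budget gives p_1·x_1·(1 + 1) = M.
Demand: x_1*(p_1,p_2,M) = 0.5·M/p_1 and x_2* = 0.5·M/p_2.
Set x_1* = 18.5 in the demand function and solve for p_1: p_1 = 2.

p_1 = 2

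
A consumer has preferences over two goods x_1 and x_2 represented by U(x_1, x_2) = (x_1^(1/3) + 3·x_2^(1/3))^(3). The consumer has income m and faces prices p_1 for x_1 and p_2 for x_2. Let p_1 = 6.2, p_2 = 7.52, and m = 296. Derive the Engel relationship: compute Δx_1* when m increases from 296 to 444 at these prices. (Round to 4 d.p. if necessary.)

MU_x_1 ∝ x_1^(-2/3), MU_x_2 ∝ 3·x_2^(-2/3), so MRS = (1/3)·(x_2/x_1)^(2/3) = p_1/p_2.
Solve for the ratio: x_2/x_1 = [3·p_1/p_2]^(1.5).
With the ratio pinned down, the budget gives x_1* = m/(p_1 + p_2·(x_2/x_1)) and x_2* = (x_2/x_1)·x_1*.
Numerically x_2/x_1 = 3.889938, so x_1* = 296/(6.2 + 7.52·3.889938) = 8.3492.
At m' = 444: x_1* = 12.5239. Change: 12.5239 − 8.3492 = 4.1746.

Δx_1* = 4.1746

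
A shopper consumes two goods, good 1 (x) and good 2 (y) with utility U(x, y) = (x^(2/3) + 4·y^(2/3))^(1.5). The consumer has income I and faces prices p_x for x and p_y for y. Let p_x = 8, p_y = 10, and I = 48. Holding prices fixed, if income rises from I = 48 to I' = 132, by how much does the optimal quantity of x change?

Δx* = 0.2502

MRS = MU_x/MU_y = (1/4)·(y/x)^(1/3). Set equal to p_x/p_y.
Hence y/x = (4·p_x/p_y)^(1/(1/3)), i.e. raised to the 3 power.
Substitute y = (y/x)·x into the budget: x* = I/(p_x + p_y·(y/x)).
Numerically y/x = 32.768, so x* = 48/(8 + 10·32.768) = 0.143.
At I' = 132: x* = 0.3932. Change: 0.3932 − 0.143 = 0.2502.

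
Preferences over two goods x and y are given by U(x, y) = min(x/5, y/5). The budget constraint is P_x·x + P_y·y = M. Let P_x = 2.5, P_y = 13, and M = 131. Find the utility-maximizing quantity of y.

Here 5·2.5 + 5·13 = 77.5, giving y* = 8.4516.

y* = 8.4516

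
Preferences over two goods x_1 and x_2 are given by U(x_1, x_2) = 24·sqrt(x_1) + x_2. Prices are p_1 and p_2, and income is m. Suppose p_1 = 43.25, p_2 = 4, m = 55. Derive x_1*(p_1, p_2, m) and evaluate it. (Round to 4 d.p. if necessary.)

Utility is quasi-linear in x_2; the FOC for x_1 is 12/√x_1 = p_1/p_2.
Thus x_1* = (12·p_2/p_1)² — independent of m — with the rest of income spent on x_2.
Plugging in: x_1* = (12·4/43.25)² = 1.2317.

x_1* = 1.2317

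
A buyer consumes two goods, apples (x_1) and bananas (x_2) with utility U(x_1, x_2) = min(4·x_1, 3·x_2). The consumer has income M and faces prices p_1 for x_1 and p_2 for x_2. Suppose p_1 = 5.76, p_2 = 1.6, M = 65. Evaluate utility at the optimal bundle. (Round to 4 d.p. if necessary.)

V = 32.9392

Leontief preferences: the optimum is at the kink where x_1/3 = x_2/4, i.e. x_2 = (4/3)·x_1.
Budget: p_1·x_1 + p_2·(4/3)·x_1 = M, so (3·p_1 + 4·p_2)·x_1 = 3·M.
Demand: x_1*(p_1,p_2,M) = 3·M/(3·p_1 + 4·p_2), x_2* = 4·M/(3·p_1 + 4·p_2).
Here 3·5.76 + 4·1.6 = 23.68, giving x_1* = 8.2348 and x_2* = 10.9797.
Utility at the optimum: U(8.2348, 10.9797) = 32.9392.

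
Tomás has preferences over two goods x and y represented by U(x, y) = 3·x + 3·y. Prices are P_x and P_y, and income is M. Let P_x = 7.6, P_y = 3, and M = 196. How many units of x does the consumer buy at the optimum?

x* = 0

Perfect substitutes: compare marginal utility per dollar. 3/P_x vs 3/P_y → 0.3947 vs 1.
y gives more utility per dollar, so spend all income on y: y* = M/P_y, x* = 0.
Numerically: x* = 0, y* = 65.3333.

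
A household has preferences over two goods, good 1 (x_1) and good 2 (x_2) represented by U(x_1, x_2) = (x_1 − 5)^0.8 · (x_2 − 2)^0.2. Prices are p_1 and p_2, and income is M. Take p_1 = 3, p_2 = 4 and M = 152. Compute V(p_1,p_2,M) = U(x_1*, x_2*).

V = 24.6127

MRS = 4·(x_2−2)/(x_1−5). Tangency with p_1/p_2 gives x_2−2 = (1/4)·(p_1/p_2)·(x_1−5).
After buying the subsistence bundle (5, 2), a share 0.8 of the remaining income goes to x_1: x_1* = 5 + 0.8·(M − 5p_1 − 2p_2)/p_1.
Discretionary income = 152 − 5·3 − 2·4 = 129; x_1* = 5 + 0.8·129/3 = 39.4; x_2* = 2 + 0.2·129/4 = 8.45.
Utility at the optimum: U(39.4, 8.45) = 24.6127.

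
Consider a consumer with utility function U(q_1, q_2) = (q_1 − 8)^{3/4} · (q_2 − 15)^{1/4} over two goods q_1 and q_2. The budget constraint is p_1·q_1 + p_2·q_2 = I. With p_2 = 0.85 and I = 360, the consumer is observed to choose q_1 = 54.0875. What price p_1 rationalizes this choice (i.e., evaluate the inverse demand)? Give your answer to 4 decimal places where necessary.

This is Cobb-Douglas in (q_1−8, q_2−15): tangency gives 0.75·p_2·(q_2−15) = 0.25·p_1·(q_1−8).
After buying the subsistence bundle (8, 15), a share 0.75 of the remaining income goes to q_1: q_1* = 8 + 0.75·(I − 8p_1 − 15p_2)/p_1.
Set q_1* = 54.0875 in the demand function and solve for p_1: p_1 = 5.

p_1 = 5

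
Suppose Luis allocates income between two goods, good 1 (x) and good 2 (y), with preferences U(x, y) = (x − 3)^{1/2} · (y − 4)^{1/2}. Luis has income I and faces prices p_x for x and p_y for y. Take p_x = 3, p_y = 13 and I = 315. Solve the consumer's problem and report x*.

x* = 45.3333

This is Cobb-Douglas in (x−3, y−4): tangency gives 0.5·p_y·(y−4) = 0.5·p_x·(x−3).
After buying the subsistence bundle (3, 4), a share 0.5 of the remaining income goes to x: x* = 3 + 0.5·(I − 3p_x − 4p_y)/p_x.
Discretionary income = 315 − 3·3 − 4·13 = 254; x* = 3 + 0.5·254/3 = 45.3333.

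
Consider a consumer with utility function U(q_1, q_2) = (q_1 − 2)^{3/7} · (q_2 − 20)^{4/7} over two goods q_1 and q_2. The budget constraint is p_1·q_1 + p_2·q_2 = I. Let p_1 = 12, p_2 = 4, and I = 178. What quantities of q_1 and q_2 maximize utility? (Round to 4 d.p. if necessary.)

q_1* = 4.6429, q_2* = 30.5714

MRS = (3/4)·(q_2−20)/(q_1−2). Tangency with p_1/p_2 gives q_2−20 = (4/3)·(p_1/p_2)·(q_1−2).
Substituting into the budget: q_1* = 2 + 3/7·(I − 2·p_1 − 20·p_2)/p_1, and q_2* = 20 + 4/7·(…)/p_2.
Discretionary income = 178 − 2·12 − 20·4 = 74; q_1* = 2 + 3/7·74/12 = 4.6429; q_2* = 20 + 4/7·74/4 = 30.5714.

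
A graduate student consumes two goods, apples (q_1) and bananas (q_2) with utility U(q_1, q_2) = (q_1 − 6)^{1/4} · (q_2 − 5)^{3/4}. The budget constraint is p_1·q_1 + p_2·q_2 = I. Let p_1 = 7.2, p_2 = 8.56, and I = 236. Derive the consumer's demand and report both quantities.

q_1* = 11.2083, q_2* = 18.1425

After buying the subsistence bundle (6, 5), a share 0.25 of the remaining income goes to q_1: q_1* = 6 + 0.25·(I − 6p_1 − 5p_2)/p_1.
Discretionary income = 236 − 6·7.2 − 5·8.56 = 150; q_1* = 6 + 0.25·150/7.2 = 11.2083; q_2* = 5 + 0.75·150/8.56 = 18.1425.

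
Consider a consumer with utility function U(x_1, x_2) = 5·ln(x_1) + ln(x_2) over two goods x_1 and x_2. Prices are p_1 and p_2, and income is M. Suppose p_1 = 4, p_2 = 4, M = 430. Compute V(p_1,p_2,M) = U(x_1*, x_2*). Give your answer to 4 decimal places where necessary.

MU_x_1/MU_x_2 = (5·x_2)/(x_1); tangency sets this equal to p_1/p_2.
Rearranging, p_2·x_2 = (1/5)·p_1·x_1. Substituting into the budget gives p_1·x_1·(1 + (1/5)) = M.
Demand: x_1*(p_1,p_2,M) = 5/6·M/p_1 and x_2* = 1/6·M/p_2.
At p_1=4, p_2=4, M=430: x_1* = 5/6·430/4 = 89.5833, x_2* = 17.9167.
Utility at the optimum: U(89.5833, 17.9167) = 25.3616.

V = 25.3616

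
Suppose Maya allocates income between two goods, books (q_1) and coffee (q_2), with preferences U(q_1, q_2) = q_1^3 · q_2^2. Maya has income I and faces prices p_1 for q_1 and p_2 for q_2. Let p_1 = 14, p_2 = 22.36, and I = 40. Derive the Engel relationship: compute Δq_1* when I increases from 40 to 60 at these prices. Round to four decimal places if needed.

Δq_1* = 0.8571

MU_q_1/MU_q_2 = (3·q_2)/(2·q_1); tangency sets this equal to p_1/p_2.
So 3·p_2·q_2 = 2·p_1·q_1; combined with the budget, a share 0.6 of income goes to q_1.
Demand: q_1*(p_1,p_2,I) = 0.6·I/p_1 and q_2* = 0.4·I/p_2.
At p_1=14, p_2=22.36, I=40: q_1* = 0.6·40/14 = 1.7143.
At I' = 60: q_1* = 2.5714. Change: 2.5714 − 1.7143 = 0.8571.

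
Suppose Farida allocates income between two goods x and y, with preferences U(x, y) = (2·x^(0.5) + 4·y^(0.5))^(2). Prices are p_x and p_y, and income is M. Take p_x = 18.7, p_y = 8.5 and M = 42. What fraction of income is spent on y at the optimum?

From the CES first-order condition, (1/2)·(y/x)^(0.5) = p_x/p_y.
Solve for the ratio: y/x = [2·p_x/p_y]^(2).
Substitute y = (y/x)·x into the budget: x* = M/(p_x + p_y·(y/x)).
Numerically y/x = 19.36, so x* = 42/(18.7 + 8.5·19.36) = 0.2292 and y* = 19.36·0.2292 = 4.437.
Expenditure on y: 8.5·4.437 = 37.7143; share = 0.898.

share on y = 0.898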